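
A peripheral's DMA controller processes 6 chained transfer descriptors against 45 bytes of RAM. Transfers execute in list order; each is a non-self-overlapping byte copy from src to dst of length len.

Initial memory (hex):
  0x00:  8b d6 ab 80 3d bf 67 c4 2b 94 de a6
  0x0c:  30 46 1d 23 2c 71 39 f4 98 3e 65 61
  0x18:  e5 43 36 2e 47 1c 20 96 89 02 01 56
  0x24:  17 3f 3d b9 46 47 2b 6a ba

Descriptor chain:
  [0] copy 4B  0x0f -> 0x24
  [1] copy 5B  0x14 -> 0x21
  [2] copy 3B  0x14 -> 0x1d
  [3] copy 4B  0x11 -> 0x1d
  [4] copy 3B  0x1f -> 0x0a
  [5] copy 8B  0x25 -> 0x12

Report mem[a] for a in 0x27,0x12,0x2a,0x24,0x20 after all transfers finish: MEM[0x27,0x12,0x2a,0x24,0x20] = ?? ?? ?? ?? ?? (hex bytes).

#0 dst[0x24+4] := {0x23,0x2c,0x71,0x39}
#1 dst[0x21+5] := {0x98,0x3e,0x65,0x61,0xe5}
#2 dst[0x1d+3] := {0x98,0x3e,0x65}
#3 dst[0x1d+4] := {0x71,0x39,0xf4,0x98}
#4 dst[0x0a+3] := {0xf4,0x98,0x98}
#5 dst[0x12+8] := {0xe5,0x71,0x39,0x46,0x47,0x2b,0x6a,0xba}
query mem[0x27]=0x39, mem[0x12]=0xe5, mem[0x2a]=0x2b, mem[0x24]=0x61, mem[0x20]=0x98

MEM[0x27,0x12,0x2a,0x24,0x20] = 39 e5 2b 61 98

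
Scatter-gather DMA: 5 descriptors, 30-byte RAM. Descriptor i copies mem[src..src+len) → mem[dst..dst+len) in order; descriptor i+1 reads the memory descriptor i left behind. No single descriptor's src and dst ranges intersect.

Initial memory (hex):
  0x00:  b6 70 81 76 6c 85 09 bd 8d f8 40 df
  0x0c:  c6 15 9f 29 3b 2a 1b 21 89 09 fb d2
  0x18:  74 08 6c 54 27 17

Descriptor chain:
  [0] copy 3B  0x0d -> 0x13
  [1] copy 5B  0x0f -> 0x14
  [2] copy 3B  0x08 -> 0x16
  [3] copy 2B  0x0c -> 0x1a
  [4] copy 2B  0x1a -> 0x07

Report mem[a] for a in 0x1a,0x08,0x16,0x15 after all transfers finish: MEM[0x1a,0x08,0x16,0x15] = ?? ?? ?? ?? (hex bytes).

MEM[0x1a,0x08,0x16,0x15] = c6 15 8d 3b

[0] 0x0d->0x13 len=3 : 15 9f 29
[1] 0x0f->0x14 len=5 : 29 3b 2a 1b 15
[2] 0x08->0x16 len=3 : 8d f8 40
[3] 0x0c->0x1a len=2 : c6 15
[4] 0x1a->0x07 len=2 : c6 15
query mem[0x1a]=0xc6, mem[0x08]=0x15, mem[0x16]=0x8d, mem[0x15]=0x3b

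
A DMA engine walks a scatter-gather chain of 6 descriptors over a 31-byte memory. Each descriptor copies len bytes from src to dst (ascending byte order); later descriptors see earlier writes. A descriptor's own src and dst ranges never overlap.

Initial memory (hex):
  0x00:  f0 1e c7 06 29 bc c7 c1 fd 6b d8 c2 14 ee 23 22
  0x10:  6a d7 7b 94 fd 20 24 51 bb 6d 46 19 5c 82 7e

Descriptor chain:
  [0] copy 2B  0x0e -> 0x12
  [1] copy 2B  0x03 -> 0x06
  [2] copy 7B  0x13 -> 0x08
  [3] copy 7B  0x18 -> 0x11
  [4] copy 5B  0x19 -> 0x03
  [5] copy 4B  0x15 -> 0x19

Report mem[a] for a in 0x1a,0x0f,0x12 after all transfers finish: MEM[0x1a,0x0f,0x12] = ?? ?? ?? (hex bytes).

D0: mem[0x12..0x13] <- [23 22]
D1: mem[0x06..0x07] <- [06 29]
D2: mem[0x08..0x0e] <- [22 fd 20 24 51 bb 6d]
D3: mem[0x11..0x17] <- [bb 6d 46 19 5c 82 7e]
D4: mem[0x03..0x07] <- [6d 46 19 5c 82]
D5: mem[0x19..0x1c] <- [5c 82 7e bb]
query mem[0x1a]=0x82, mem[0x0f]=0x22, mem[0x12]=0x6d

MEM[0x1a,0x0f,0x12] = 82 22 6d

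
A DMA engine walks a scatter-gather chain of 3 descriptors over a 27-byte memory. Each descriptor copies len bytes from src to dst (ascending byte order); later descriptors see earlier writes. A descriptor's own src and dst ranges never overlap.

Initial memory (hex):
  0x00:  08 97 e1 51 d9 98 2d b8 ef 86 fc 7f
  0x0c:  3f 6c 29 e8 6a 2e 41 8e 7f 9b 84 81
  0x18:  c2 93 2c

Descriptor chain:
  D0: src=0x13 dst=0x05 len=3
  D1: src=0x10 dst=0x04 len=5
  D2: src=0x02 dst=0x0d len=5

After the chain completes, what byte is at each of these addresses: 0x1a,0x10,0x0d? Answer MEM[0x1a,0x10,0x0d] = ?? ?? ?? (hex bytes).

  after D0: wrote 3B at 0x05 = 8e7f9b
  after D1: wrote 5B at 0x04 = 6a2e418e7f
  after D2: wrote 5B at 0x0d = e1516a2e41
query mem[0x1a]=0x2c, mem[0x10]=0x2e, mem[0x0d]=0xe1

MEM[0x1a,0x10,0x0d] = 2c 2e e1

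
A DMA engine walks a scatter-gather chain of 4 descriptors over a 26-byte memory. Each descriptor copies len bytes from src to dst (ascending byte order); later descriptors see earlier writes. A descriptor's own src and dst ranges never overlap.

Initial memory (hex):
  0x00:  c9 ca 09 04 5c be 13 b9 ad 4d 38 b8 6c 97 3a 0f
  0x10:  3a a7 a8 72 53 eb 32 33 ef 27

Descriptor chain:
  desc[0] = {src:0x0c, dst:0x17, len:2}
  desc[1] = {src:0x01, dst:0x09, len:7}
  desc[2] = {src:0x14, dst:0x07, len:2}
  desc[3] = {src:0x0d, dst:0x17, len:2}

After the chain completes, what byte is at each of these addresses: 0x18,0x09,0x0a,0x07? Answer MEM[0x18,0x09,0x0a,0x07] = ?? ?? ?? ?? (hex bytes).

MEM[0x18,0x09,0x0a,0x07] = 13 ca 09 53

  after D0: wrote 2B at 0x17 = 6c97
  after D1: wrote 7B at 0x09 = ca09045cbe13b9
  after D2: wrote 2B at 0x07 = 53eb
  after D3: wrote 2B at 0x17 = be13
query mem[0x18]=0x13, mem[0x09]=0xca, mem[0x0a]=0x09, mem[0x07]=0x53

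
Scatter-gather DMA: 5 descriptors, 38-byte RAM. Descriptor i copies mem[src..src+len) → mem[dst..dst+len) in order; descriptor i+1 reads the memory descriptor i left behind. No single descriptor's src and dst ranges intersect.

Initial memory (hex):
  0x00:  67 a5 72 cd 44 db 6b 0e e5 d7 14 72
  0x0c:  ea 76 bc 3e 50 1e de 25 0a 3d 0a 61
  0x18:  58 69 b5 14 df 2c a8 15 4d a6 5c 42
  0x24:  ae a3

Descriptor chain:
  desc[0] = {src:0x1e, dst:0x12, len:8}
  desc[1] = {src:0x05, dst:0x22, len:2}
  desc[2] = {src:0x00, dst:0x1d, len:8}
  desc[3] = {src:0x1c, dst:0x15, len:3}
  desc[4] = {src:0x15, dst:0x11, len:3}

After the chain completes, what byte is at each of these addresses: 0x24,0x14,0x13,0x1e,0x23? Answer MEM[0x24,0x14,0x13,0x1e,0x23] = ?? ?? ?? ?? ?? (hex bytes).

MEM[0x24,0x14,0x13,0x1e,0x23] = 0e 4d a5 a5 6b

  after D0: wrote 8B at 0x12 = a8154da65c42aea3
  after D1: wrote 2B at 0x22 = db6b
  after D2: wrote 8B at 0x1d = 67a572cd44db6b0e
  after D3: wrote 3B at 0x15 = df67a5
  after D4: wrote 3B at 0x11 = df67a5
query mem[0x24]=0x0e, mem[0x14]=0x4d, mem[0x13]=0xa5, mem[0x1e]=0xa5, mem[0x23]=0x6b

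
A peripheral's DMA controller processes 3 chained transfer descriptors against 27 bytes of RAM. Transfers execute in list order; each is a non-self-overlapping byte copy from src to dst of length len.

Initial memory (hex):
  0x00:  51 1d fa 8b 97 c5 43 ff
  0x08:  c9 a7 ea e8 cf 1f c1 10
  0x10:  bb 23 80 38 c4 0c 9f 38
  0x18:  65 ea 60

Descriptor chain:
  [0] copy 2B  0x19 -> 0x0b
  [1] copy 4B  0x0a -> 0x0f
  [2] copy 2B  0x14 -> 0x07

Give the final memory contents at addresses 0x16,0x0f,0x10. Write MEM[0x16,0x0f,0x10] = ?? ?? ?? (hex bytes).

#0 dst[0x0b+2] := {0xea,0x60}
#1 dst[0x0f+4] := {0xea,0xea,0x60,0x1f}
#2 dst[0x07+2] := {0xc4,0x0c}
query mem[0x16]=0x9f, mem[0x0f]=0xea, mem[0x10]=0xea

MEM[0x16,0x0f,0x10] = 9f ea ea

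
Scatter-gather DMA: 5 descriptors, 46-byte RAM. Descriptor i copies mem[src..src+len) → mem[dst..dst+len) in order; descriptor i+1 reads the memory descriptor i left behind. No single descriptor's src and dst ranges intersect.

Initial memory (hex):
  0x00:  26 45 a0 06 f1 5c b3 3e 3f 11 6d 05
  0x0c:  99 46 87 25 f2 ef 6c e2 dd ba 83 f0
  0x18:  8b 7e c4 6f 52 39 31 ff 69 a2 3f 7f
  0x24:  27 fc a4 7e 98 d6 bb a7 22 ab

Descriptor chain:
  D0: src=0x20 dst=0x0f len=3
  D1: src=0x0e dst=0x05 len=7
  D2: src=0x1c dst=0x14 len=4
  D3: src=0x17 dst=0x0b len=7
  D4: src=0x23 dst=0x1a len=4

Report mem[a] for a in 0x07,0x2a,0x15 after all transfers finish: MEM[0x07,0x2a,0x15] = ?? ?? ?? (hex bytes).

#0 dst[0x0f+3] := {0x69,0xa2,0x3f}
#1 dst[0x05+7] := {0x87,0x69,0xa2,0x3f,0x6c,0xe2,0xdd}
#2 dst[0x14+4] := {0x52,0x39,0x31,0xff}
#3 dst[0x0b+7] := {0xff,0x8b,0x7e,0xc4,0x6f,0x52,0x39}
#4 dst[0x1a+4] := {0x7f,0x27,0xfc,0xa4}
query mem[0x07]=0xa2, mem[0x2a]=0xbb, mem[0x15]=0x39

MEM[0x07,0x2a,0x15] = a2 bb 39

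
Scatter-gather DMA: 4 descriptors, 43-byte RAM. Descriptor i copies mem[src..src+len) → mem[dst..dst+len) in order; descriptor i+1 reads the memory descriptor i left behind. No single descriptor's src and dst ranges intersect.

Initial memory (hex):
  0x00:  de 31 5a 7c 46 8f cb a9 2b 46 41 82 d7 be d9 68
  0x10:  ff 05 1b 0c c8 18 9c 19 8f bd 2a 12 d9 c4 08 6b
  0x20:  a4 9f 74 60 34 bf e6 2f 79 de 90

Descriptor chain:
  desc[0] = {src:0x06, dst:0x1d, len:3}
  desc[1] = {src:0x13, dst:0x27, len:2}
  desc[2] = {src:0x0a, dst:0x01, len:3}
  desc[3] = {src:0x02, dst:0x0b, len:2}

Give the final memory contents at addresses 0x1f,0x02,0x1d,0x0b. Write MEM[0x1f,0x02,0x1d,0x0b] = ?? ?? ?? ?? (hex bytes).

[0] 0x06->0x1d len=3 : cb a9 2b
[1] 0x13->0x27 len=2 : 0c c8
[2] 0x0a->0x01 len=3 : 41 82 d7
[3] 0x02->0x0b len=2 : 82 d7
query mem[0x1f]=0x2b, mem[0x02]=0x82, mem[0x1d]=0xcb, mem[0x0b]=0x82

MEM[0x1f,0x02,0x1d,0x0b] = 2b 82 cb 82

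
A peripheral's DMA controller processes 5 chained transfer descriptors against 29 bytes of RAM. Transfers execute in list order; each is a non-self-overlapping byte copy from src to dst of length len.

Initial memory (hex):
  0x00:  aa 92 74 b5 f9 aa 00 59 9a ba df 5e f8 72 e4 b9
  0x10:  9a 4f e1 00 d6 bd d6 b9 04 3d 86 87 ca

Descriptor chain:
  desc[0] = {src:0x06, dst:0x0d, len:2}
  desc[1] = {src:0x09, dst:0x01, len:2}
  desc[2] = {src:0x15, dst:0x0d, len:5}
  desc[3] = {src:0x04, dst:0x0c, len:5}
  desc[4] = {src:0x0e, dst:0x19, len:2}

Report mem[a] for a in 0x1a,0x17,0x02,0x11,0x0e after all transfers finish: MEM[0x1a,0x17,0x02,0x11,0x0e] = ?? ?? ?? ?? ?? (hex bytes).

[0] 0x06->0x0d len=2 : 00 59
[1] 0x09->0x01 len=2 : ba df
[2] 0x15->0x0d len=5 : bd d6 b9 04 3d
[3] 0x04->0x0c len=5 : f9 aa 00 59 9a
[4] 0x0e->0x19 len=2 : 00 59
query mem[0x1a]=0x59, mem[0x17]=0xb9, mem[0x02]=0xdf, mem[0x11]=0x3d, mem[0x0e]=0x00

MEM[0x1a,0x17,0x02,0x11,0x0e] = 59 b9 df 3d 00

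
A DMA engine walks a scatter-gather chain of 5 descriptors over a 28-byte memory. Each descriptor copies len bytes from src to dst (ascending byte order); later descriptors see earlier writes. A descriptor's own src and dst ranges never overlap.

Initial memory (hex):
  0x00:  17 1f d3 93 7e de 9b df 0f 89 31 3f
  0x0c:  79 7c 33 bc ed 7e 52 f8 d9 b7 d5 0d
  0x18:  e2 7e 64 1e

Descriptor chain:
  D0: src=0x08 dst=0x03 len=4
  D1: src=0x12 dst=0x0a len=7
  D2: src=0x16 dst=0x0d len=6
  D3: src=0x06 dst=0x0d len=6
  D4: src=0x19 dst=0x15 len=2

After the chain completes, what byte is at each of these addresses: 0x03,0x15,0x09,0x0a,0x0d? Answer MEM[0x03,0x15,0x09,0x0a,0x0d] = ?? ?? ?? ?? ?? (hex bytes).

  after D0: wrote 4B at 0x03 = 0f89313f
  after D1: wrote 7B at 0x0a = 52f8d9b7d50de2
  after D2: wrote 6B at 0x0d = d50de27e641e
  after D3: wrote 6B at 0x0d = 3fdf0f8952f8
  after D4: wrote 2B at 0x15 = 7e64
query mem[0x03]=0x0f, mem[0x15]=0x7e, mem[0x09]=0x89, mem[0x0a]=0x52, mem[0x0d]=0x3f

MEM[0x03,0x15,0x09,0x0a,0x0d] = 0f 7e 89 52 3f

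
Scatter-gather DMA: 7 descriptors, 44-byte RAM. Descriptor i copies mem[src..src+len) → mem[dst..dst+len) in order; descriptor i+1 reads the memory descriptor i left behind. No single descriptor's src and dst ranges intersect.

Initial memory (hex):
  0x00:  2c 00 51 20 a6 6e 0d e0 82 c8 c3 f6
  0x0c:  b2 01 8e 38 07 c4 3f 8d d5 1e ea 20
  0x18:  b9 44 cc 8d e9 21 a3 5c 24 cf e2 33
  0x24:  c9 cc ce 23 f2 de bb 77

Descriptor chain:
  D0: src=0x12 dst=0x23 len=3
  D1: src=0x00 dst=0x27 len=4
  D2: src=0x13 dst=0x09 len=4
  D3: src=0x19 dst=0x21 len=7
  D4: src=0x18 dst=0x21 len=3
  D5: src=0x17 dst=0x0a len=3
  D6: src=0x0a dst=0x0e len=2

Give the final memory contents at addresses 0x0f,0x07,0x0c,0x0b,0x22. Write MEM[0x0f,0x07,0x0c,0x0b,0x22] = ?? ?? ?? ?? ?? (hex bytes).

#0 dst[0x23+3] := {0x3f,0x8d,0xd5}
#1 dst[0x27+4] := {0x2c,0x00,0x51,0x20}
#2 dst[0x09+4] := {0x8d,0xd5,0x1e,0xea}
#3 dst[0x21+7] := {0x44,0xcc,0x8d,0xe9,0x21,0xa3,0x5c}
#4 dst[0x21+3] := {0xb9,0x44,0xcc}
#5 dst[0x0a+3] := {0x20,0xb9,0x44}
#6 dst[0x0e+2] := {0x20,0xb9}
query mem[0x0f]=0xb9, mem[0x07]=0xe0, mem[0x0c]=0x44, mem[0x0b]=0xb9, mem[0x22]=0x44

MEM[0x0f,0x07,0x0c,0x0b,0x22] = b9 e0 44 b9 44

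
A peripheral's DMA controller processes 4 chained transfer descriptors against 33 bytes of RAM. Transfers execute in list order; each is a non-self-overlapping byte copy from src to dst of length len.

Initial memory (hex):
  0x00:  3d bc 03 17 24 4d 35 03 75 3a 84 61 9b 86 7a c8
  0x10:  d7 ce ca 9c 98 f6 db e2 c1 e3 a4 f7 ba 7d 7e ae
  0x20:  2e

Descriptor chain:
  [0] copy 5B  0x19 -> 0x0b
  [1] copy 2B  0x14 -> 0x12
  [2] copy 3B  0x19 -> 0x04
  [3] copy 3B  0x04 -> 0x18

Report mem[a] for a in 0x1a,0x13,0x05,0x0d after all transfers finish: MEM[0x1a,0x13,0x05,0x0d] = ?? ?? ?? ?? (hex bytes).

MEM[0x1a,0x13,0x05,0x0d] = f7 f6 a4 f7

#0 dst[0x0b+5] := {0xe3,0xa4,0xf7,0xba,0x7d}
#1 dst[0x12+2] := {0x98,0xf6}
#2 dst[0x04+3] := {0xe3,0xa4,0xf7}
#3 dst[0x18+3] := {0xe3,0xa4,0xf7}
query mem[0x1a]=0xf7, mem[0x13]=0xf6, mem[0x05]=0xa4, mem[0x0d]=0xf7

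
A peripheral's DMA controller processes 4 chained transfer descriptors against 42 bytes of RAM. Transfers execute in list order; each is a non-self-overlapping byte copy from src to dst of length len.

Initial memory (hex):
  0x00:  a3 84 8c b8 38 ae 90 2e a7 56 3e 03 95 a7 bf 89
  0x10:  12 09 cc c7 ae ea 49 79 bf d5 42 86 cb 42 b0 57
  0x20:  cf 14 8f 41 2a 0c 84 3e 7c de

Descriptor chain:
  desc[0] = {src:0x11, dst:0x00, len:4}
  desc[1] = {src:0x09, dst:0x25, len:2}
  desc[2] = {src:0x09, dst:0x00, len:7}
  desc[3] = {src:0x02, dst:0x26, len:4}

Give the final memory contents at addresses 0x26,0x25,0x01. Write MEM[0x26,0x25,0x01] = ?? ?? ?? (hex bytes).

MEM[0x26,0x25,0x01] = 03 56 3e

#0 dst[0x00+4] := {0x09,0xcc,0xc7,0xae}
#1 dst[0x25+2] := {0x56,0x3e}
#2 dst[0x00+7] := {0x56,0x3e,0x03,0x95,0xa7,0xbf,0x89}
#3 dst[0x26+4] := {0x03,0x95,0xa7,0xbf}
query mem[0x26]=0x03, mem[0x25]=0x56, mem[0x01]=0x3e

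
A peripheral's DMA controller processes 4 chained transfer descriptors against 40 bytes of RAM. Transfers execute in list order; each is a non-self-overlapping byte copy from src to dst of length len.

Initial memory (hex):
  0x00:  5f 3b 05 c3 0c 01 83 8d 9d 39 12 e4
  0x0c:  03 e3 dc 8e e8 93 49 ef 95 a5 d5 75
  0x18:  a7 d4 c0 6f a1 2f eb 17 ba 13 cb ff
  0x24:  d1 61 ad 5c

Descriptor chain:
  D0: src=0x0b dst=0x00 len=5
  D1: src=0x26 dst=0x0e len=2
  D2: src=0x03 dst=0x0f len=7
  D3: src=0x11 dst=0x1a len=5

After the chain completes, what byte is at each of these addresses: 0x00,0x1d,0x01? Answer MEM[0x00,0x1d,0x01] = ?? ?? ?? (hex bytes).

MEM[0x00,0x1d,0x01] = e4 9d 03

[0] 0x0b->0x00 len=5 : e4 03 e3 dc 8e
[1] 0x26->0x0e len=2 : ad 5c
[2] 0x03->0x0f len=7 : dc 8e 01 83 8d 9d 39
[3] 0x11->0x1a len=5 : 01 83 8d 9d 39
query mem[0x00]=0xe4, mem[0x1d]=0x9d, mem[0x01]=0x03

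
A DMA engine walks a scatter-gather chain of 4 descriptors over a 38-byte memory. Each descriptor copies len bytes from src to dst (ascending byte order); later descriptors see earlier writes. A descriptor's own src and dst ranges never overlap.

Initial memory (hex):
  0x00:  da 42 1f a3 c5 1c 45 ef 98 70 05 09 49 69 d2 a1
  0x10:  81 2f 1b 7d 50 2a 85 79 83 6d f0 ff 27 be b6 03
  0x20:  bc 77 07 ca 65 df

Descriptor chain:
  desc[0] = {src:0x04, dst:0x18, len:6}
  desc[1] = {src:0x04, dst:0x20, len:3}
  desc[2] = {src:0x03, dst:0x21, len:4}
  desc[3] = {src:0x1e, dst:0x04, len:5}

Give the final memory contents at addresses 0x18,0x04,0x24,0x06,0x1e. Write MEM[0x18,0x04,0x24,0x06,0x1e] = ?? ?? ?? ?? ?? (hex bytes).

MEM[0x18,0x04,0x24,0x06,0x1e] = c5 b6 45 c5 b6

[0] 0x04->0x18 len=6 : c5 1c 45 ef 98 70
[1] 0x04->0x20 len=3 : c5 1c 45
[2] 0x03->0x21 len=4 : a3 c5 1c 45
[3] 0x1e->0x04 len=5 : b6 03 c5 a3 c5
query mem[0x18]=0xc5, mem[0x04]=0xb6, mem[0x24]=0x45, mem[0x06]=0xc5, mem[0x1e]=0xb6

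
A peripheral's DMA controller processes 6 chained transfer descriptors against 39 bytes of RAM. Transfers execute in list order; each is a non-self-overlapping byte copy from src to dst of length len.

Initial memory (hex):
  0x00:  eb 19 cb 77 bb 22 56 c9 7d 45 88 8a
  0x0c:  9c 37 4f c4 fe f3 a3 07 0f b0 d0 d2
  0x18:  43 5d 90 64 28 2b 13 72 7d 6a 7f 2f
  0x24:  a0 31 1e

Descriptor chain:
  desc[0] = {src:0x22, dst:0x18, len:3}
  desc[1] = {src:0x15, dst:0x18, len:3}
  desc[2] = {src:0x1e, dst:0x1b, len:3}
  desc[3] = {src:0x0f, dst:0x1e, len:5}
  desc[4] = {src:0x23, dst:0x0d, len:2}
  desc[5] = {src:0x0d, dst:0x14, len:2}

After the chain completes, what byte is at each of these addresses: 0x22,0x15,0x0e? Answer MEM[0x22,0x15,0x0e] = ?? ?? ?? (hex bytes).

MEM[0x22,0x15,0x0e] = 07 a0 a0

D0: mem[0x18..0x1a] <- [7f 2f a0]
D1: mem[0x18..0x1a] <- [b0 d0 d2]
D2: mem[0x1b..0x1d] <- [13 72 7d]
D3: mem[0x1e..0x22] <- [c4 fe f3 a3 07]
D4: mem[0x0d..0x0e] <- [2f a0]
D5: mem[0x14..0x15] <- [2f a0]
query mem[0x22]=0x07, mem[0x15]=0xa0, mem[0x0e]=0xa0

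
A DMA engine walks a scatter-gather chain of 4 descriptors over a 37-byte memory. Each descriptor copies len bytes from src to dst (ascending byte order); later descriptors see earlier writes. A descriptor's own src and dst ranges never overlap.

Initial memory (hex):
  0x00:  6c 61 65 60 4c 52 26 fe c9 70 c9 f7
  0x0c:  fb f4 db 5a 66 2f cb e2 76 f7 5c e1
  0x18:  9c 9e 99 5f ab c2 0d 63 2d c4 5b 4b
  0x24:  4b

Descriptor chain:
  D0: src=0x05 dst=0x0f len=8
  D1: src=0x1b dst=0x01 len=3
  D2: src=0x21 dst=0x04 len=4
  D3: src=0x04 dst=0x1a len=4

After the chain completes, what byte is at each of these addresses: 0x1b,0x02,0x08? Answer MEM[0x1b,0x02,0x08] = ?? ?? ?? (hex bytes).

MEM[0x1b,0x02,0x08] = 5b ab c9

[0] 0x05->0x0f len=8 : 52 26 fe c9 70 c9 f7 fb
[1] 0x1b->0x01 len=3 : 5f ab c2
[2] 0x21->0x04 len=4 : c4 5b 4b 4b
[3] 0x04->0x1a len=4 : c4 5b 4b 4b
query mem[0x1b]=0x5b, mem[0x02]=0xab, mem[0x08]=0xc9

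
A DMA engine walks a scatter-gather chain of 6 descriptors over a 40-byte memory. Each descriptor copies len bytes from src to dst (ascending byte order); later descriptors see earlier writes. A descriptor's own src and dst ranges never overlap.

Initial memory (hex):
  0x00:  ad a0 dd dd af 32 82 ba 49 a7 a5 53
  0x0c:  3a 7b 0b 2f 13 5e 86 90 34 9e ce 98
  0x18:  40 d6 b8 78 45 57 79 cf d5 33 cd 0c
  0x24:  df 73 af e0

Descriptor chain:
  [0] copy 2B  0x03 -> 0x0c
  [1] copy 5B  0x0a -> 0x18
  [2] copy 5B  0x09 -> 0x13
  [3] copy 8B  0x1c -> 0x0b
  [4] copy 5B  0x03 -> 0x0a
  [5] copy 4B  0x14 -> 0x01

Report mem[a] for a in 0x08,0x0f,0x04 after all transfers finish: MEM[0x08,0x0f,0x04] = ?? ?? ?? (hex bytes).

MEM[0x08,0x0f,0x04] = 49 d5 af

[0] 0x03->0x0c len=2 : dd af
[1] 0x0a->0x18 len=5 : a5 53 dd af 0b
[2] 0x09->0x13 len=5 : a7 a5 53 dd af
[3] 0x1c->0x0b len=8 : 0b 57 79 cf d5 33 cd 0c
[4] 0x03->0x0a len=5 : dd af 32 82 ba
[5] 0x14->0x01 len=4 : a5 53 dd af
query mem[0x08]=0x49, mem[0x0f]=0xd5, mem[0x04]=0xaf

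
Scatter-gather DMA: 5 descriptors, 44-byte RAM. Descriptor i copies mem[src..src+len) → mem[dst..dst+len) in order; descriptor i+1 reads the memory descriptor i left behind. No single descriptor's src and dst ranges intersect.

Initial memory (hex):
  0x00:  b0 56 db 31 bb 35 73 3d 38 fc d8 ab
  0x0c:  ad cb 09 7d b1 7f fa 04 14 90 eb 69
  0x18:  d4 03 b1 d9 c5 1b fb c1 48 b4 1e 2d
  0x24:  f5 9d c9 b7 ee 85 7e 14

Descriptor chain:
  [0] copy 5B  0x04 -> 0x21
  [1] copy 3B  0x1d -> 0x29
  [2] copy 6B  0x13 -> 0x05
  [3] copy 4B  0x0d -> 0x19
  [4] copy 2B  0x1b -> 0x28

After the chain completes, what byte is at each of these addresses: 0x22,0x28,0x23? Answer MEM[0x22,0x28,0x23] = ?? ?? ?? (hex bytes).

#0 dst[0x21+5] := {0xbb,0x35,0x73,0x3d,0x38}
#1 dst[0x29+3] := {0x1b,0xfb,0xc1}
#2 dst[0x05+6] := {0x04,0x14,0x90,0xeb,0x69,0xd4}
#3 dst[0x19+4] := {0xcb,0x09,0x7d,0xb1}
#4 dst[0x28+2] := {0x7d,0xb1}
query mem[0x22]=0x35, mem[0x28]=0x7d, mem[0x23]=0x73

MEM[0x22,0x28,0x23] = 35 7d 73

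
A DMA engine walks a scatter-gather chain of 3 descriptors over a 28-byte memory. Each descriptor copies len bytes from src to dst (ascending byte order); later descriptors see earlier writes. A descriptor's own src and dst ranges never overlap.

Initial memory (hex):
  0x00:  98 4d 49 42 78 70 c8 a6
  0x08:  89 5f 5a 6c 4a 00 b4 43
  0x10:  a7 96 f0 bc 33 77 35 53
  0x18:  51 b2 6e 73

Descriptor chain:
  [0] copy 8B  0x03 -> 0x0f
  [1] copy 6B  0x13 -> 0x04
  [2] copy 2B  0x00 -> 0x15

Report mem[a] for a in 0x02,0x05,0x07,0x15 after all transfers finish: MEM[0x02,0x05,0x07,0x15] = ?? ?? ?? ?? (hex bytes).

MEM[0x02,0x05,0x07,0x15] = 49 89 5a 98

#0 dst[0x0f+8] := {0x42,0x78,0x70,0xc8,0xa6,0x89,0x5f,0x5a}
#1 dst[0x04+6] := {0xa6,0x89,0x5f,0x5a,0x53,0x51}
#2 dst[0x15+2] := {0x98,0x4d}
query mem[0x02]=0x49, mem[0x05]=0x89, mem[0x07]=0x5a, mem[0x15]=0x98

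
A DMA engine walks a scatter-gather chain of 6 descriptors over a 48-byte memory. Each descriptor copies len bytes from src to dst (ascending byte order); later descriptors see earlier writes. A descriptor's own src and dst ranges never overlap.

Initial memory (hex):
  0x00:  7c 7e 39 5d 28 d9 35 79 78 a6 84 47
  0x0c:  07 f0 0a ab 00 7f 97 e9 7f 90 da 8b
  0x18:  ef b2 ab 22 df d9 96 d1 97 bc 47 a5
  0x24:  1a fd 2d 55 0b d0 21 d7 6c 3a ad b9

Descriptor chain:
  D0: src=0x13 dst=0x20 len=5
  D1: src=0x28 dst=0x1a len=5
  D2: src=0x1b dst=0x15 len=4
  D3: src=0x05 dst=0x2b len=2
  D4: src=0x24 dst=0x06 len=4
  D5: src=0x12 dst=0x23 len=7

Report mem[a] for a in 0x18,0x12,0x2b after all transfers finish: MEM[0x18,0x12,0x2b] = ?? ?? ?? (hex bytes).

[0] 0x13->0x20 len=5 : e9 7f 90 da 8b
[1] 0x28->0x1a len=5 : 0b d0 21 d7 6c
[2] 0x1b->0x15 len=4 : d0 21 d7 6c
[3] 0x05->0x2b len=2 : d9 35
[4] 0x24->0x06 len=4 : 8b fd 2d 55
[5] 0x12->0x23 len=7 : 97 e9 7f d0 21 d7 6c
query mem[0x18]=0x6c, mem[0x12]=0x97, mem[0x2b]=0xd9

MEM[0x18,0x12,0x2b] = 6c 97 d9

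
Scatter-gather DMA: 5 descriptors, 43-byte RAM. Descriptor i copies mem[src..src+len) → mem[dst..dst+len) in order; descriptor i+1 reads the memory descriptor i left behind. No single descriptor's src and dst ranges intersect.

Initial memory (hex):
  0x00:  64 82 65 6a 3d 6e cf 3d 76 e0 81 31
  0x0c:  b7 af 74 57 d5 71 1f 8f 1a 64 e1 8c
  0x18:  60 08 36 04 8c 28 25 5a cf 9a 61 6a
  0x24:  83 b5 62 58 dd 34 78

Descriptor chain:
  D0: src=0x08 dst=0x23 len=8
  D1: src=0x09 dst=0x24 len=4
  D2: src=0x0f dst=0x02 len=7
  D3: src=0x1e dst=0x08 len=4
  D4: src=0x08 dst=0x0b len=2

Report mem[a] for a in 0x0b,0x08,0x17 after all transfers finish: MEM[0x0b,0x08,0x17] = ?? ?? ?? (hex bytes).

MEM[0x0b,0x08,0x17] = 25 25 8c

  after D0: wrote 8B at 0x23 = 76e08131b7af7457
  after D1: wrote 4B at 0x24 = e08131b7
  after D2: wrote 7B at 0x02 = 57d5711f8f1a64
  after D3: wrote 4B at 0x08 = 255acf9a
  after D4: wrote 2B at 0x0b = 255a
query mem[0x0b]=0x25, mem[0x08]=0x25, mem[0x17]=0x8c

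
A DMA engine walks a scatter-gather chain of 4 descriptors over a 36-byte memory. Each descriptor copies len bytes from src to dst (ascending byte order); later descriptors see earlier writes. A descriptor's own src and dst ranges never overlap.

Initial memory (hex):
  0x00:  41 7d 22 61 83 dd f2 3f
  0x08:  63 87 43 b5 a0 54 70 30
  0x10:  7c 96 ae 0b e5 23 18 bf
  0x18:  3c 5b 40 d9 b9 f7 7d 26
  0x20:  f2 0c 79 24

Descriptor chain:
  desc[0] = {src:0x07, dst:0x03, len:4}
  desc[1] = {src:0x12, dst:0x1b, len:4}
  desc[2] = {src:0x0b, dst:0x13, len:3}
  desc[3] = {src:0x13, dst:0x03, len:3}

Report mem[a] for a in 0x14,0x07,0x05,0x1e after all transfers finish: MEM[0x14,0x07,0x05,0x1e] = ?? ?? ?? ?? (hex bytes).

  after D0: wrote 4B at 0x03 = 3f638743
  after D1: wrote 4B at 0x1b = ae0be523
  after D2: wrote 3B at 0x13 = b5a054
  after D3: wrote 3B at 0x03 = b5a054
query mem[0x14]=0xa0, mem[0x07]=0x3f, mem[0x05]=0x54, mem[0x1e]=0x23

MEM[0x14,0x07,0x05,0x1e] = a0 3f 54 23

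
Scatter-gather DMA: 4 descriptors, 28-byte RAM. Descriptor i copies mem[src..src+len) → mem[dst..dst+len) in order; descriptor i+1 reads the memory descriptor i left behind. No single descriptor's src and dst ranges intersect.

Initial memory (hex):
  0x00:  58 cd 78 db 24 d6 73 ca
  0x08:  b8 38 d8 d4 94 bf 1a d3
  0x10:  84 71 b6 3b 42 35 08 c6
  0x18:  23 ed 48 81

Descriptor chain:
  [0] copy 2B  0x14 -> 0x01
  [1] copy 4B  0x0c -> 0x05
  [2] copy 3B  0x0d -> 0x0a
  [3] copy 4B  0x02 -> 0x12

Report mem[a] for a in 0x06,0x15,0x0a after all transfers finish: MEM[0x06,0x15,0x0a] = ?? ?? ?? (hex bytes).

  after D0: wrote 2B at 0x01 = 4235
  after D1: wrote 4B at 0x05 = 94bf1ad3
  after D2: wrote 3B at 0x0a = bf1ad3
  after D3: wrote 4B at 0x12 = 35db2494
query mem[0x06]=0xbf, mem[0x15]=0x94, mem[0x0a]=0xbf

MEM[0x06,0x15,0x0a] = bf 94 bf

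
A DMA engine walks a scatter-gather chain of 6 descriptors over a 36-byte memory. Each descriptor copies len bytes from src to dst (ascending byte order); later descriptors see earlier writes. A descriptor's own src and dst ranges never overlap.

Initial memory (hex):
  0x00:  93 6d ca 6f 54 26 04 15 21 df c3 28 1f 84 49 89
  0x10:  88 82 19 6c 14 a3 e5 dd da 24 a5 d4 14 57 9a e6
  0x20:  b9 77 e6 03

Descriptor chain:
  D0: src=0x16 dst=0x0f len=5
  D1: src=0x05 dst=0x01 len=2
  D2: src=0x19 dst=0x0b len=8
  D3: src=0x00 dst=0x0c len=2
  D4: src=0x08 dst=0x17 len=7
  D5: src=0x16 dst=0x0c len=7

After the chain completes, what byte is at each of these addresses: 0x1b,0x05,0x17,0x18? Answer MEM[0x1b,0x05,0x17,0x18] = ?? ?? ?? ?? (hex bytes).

MEM[0x1b,0x05,0x17,0x18] = 93 26 21 df

[0] 0x16->0x0f len=5 : e5 dd da 24 a5
[1] 0x05->0x01 len=2 : 26 04
[2] 0x19->0x0b len=8 : 24 a5 d4 14 57 9a e6 b9
[3] 0x00->0x0c len=2 : 93 26
[4] 0x08->0x17 len=7 : 21 df c3 24 93 26 14
[5] 0x16->0x0c len=7 : e5 21 df c3 24 93 26
query mem[0x1b]=0x93, mem[0x05]=0x26, mem[0x17]=0x21, mem[0x18]=0xdf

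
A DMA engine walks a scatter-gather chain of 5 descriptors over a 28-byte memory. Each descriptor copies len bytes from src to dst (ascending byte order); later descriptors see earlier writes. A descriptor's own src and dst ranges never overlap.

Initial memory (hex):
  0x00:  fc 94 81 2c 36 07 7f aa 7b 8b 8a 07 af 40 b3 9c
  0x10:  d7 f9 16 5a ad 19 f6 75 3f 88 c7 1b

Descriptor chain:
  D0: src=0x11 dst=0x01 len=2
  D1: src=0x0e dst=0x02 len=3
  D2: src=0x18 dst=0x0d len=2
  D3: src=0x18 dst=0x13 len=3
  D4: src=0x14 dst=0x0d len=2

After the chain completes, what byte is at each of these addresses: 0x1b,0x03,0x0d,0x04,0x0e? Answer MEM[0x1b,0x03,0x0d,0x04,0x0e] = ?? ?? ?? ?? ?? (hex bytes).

D0: mem[0x01..0x02] <- [f9 16]
D1: mem[0x02..0x04] <- [b3 9c d7]
D2: mem[0x0d..0x0e] <- [3f 88]
D3: mem[0x13..0x15] <- [3f 88 c7]
D4: mem[0x0d..0x0e] <- [88 c7]
query mem[0x1b]=0x1b, mem[0x03]=0x9c, mem[0x0d]=0x88, mem[0x04]=0xd7, mem[0x0e]=0xc7

MEM[0x1b,0x03,0x0d,0x04,0x0e] = 1b 9c 88 d7 c7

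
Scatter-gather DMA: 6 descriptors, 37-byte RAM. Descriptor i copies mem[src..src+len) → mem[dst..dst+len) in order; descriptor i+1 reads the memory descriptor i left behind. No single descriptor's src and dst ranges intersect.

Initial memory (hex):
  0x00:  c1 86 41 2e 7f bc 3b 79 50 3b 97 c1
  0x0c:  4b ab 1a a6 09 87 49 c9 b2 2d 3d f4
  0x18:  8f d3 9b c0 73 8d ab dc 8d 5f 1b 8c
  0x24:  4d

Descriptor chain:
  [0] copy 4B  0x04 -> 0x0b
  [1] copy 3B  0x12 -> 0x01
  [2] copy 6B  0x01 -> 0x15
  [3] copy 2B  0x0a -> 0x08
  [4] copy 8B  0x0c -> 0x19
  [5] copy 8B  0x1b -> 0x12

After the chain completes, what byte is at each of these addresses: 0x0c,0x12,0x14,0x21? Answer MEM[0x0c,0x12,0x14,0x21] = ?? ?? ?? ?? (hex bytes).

#0 dst[0x0b+4] := {0x7f,0xbc,0x3b,0x79}
#1 dst[0x01+3] := {0x49,0xc9,0xb2}
#2 dst[0x15+6] := {0x49,0xc9,0xb2,0x7f,0xbc,0x3b}
#3 dst[0x08+2] := {0x97,0x7f}
#4 dst[0x19+8] := {0xbc,0x3b,0x79,0xa6,0x09,0x87,0x49,0xc9}
#5 dst[0x12+8] := {0x79,0xa6,0x09,0x87,0x49,0xc9,0x5f,0x1b}
query mem[0x0c]=0xbc, mem[0x12]=0x79, mem[0x14]=0x09, mem[0x21]=0x5f

MEM[0x0c,0x12,0x14,0x21] = bc 79 09 5f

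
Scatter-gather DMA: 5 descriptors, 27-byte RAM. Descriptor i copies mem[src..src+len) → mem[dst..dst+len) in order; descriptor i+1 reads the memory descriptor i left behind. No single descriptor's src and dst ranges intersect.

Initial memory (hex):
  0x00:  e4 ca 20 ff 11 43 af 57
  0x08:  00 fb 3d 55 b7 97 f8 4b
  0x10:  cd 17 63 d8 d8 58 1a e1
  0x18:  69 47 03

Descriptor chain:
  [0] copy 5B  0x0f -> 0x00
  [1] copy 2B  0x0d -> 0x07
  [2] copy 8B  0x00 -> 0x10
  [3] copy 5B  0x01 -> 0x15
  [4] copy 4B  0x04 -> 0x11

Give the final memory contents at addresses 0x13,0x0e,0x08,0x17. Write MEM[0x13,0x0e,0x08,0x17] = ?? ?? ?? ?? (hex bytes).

#0 dst[0x00+5] := {0x4b,0xcd,0x17,0x63,0xd8}
#1 dst[0x07+2] := {0x97,0xf8}
#2 dst[0x10+8] := {0x4b,0xcd,0x17,0x63,0xd8,0x43,0xaf,0x97}
#3 dst[0x15+5] := {0xcd,0x17,0x63,0xd8,0x43}
#4 dst[0x11+4] := {0xd8,0x43,0xaf,0x97}
query mem[0x13]=0xaf, mem[0x0e]=0xf8, mem[0x08]=0xf8, mem[0x17]=0x63

MEM[0x13,0x0e,0x08,0x17] = af f8 f8 63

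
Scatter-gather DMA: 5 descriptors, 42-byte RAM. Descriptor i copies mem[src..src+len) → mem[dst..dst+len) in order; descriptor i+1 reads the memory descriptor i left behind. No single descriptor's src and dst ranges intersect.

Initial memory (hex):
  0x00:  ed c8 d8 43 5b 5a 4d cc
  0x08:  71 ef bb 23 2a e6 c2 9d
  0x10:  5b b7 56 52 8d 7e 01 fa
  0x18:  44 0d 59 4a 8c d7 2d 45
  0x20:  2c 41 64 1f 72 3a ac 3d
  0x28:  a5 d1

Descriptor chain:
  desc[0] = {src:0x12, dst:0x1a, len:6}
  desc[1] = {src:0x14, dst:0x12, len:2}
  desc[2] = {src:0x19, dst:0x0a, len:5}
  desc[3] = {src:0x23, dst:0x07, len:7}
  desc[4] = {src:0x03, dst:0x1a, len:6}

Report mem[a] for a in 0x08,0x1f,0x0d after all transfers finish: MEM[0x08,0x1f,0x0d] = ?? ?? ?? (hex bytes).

MEM[0x08,0x1f,0x0d] = 72 72 d1

#0 dst[0x1a+6] := {0x56,0x52,0x8d,0x7e,0x01,0xfa}
#1 dst[0x12+2] := {0x8d,0x7e}
#2 dst[0x0a+5] := {0x0d,0x56,0x52,0x8d,0x7e}
#3 dst[0x07+7] := {0x1f,0x72,0x3a,0xac,0x3d,0xa5,0xd1}
#4 dst[0x1a+6] := {0x43,0x5b,0x5a,0x4d,0x1f,0x72}
query mem[0x08]=0x72, mem[0x1f]=0x72, mem[0x0d]=0xd1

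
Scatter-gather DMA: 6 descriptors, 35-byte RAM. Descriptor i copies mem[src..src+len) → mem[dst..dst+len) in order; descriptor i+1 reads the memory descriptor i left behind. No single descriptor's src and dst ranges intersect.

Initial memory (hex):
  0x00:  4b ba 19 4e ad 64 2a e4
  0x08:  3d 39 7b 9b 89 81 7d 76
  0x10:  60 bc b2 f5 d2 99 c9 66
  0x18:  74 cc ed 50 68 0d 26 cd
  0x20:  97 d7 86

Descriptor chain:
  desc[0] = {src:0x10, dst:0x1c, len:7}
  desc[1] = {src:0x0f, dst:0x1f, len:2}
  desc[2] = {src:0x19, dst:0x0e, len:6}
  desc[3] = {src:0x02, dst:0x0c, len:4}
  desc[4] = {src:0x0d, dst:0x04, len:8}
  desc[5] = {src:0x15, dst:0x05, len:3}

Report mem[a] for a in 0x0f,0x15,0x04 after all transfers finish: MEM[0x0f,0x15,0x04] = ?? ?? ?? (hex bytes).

[0] 0x10->0x1c len=7 : 60 bc b2 f5 d2 99 c9
[1] 0x0f->0x1f len=2 : 76 60
[2] 0x19->0x0e len=6 : cc ed 50 60 bc b2
[3] 0x02->0x0c len=4 : 19 4e ad 64
[4] 0x0d->0x04 len=8 : 4e ad 64 50 60 bc b2 d2
[5] 0x15->0x05 len=3 : 99 c9 66
query mem[0x0f]=0x64, mem[0x15]=0x99, mem[0x04]=0x4e

MEM[0x0f,0x15,0x04] = 64 99 4e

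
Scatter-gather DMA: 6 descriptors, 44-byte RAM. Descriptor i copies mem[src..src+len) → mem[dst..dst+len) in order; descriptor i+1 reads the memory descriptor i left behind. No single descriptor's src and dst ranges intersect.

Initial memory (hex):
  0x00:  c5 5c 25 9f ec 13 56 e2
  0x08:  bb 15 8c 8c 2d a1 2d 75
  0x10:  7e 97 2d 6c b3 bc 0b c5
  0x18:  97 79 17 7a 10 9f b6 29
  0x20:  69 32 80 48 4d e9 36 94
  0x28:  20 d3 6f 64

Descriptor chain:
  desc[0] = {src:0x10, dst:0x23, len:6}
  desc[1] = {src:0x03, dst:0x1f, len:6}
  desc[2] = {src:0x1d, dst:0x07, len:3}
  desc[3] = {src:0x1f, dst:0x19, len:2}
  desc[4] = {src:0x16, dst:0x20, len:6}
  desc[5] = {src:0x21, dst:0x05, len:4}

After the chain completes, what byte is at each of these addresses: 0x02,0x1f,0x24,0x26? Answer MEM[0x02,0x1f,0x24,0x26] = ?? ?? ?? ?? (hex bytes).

#0 dst[0x23+6] := {0x7e,0x97,0x2d,0x6c,0xb3,0xbc}
#1 dst[0x1f+6] := {0x9f,0xec,0x13,0x56,0xe2,0xbb}
#2 dst[0x07+3] := {0x9f,0xb6,0x9f}
#3 dst[0x19+2] := {0x9f,0xec}
#4 dst[0x20+6] := {0x0b,0xc5,0x97,0x9f,0xec,0x7a}
#5 dst[0x05+4] := {0xc5,0x97,0x9f,0xec}
query mem[0x02]=0x25, mem[0x1f]=0x9f, mem[0x24]=0xec, mem[0x26]=0x6c

MEM[0x02,0x1f,0x24,0x26] = 25 9f ec 6c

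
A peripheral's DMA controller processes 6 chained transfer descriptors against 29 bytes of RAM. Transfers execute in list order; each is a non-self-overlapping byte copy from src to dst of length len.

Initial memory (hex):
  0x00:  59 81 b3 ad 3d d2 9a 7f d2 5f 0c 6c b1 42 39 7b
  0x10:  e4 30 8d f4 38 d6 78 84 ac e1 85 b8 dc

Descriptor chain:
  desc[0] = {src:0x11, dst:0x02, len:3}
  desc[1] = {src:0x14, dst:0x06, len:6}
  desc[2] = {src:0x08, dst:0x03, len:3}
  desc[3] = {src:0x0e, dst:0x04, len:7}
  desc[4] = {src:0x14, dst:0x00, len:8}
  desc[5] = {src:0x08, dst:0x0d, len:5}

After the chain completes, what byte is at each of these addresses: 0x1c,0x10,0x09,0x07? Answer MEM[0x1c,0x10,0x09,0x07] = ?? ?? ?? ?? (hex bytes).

MEM[0x1c,0x10,0x09,0x07] = dc e1 f4 b8

D0: mem[0x02..0x04] <- [30 8d f4]
D1: mem[0x06..0x0b] <- [38 d6 78 84 ac e1]
D2: mem[0x03..0x05] <- [78 84 ac]
D3: mem[0x04..0x0a] <- [39 7b e4 30 8d f4 38]
D4: mem[0x00..0x07] <- [38 d6 78 84 ac e1 85 b8]
D5: mem[0x0d..0x11] <- [8d f4 38 e1 b1]
query mem[0x1c]=0xdc, mem[0x10]=0xe1, mem[0x09]=0xf4, mem[0x07]=0xb8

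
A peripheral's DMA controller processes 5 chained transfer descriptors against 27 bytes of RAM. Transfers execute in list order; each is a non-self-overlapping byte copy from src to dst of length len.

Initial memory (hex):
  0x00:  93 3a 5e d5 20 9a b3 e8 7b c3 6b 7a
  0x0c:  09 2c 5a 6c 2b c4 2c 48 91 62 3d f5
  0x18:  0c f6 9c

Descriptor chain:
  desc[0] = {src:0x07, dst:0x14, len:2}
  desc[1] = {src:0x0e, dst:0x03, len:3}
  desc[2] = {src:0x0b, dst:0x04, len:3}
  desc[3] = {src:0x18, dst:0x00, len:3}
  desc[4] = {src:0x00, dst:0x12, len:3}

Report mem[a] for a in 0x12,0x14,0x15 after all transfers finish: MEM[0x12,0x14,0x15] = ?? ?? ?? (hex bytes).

D0: mem[0x14..0x15] <- [e8 7b]
D1: mem[0x03..0x05] <- [5a 6c 2b]
D2: mem[0x04..0x06] <- [7a 09 2c]
D3: mem[0x00..0x02] <- [0c f6 9c]
D4: mem[0x12..0x14] <- [0c f6 9c]
query mem[0x12]=0x0c, mem[0x14]=0x9c, mem[0x15]=0x7b

MEM[0x12,0x14,0x15] = 0c 9c 7b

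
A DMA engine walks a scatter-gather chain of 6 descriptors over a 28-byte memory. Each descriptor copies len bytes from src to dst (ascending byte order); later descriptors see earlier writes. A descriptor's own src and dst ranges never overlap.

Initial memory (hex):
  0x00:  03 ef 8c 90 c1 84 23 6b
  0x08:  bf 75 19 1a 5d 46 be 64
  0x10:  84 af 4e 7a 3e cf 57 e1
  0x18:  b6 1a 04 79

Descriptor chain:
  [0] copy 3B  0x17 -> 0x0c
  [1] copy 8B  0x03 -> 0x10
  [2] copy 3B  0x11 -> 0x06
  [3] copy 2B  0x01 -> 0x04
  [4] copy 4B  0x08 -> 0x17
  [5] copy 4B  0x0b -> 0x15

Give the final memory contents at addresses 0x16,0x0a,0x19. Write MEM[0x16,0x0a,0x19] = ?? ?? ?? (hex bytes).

MEM[0x16,0x0a,0x19] = e1 19 19

  after D0: wrote 3B at 0x0c = e1b61a
  after D1: wrote 8B at 0x10 = 90c184236bbf7519
  after D2: wrote 3B at 0x06 = c18423
  after D3: wrote 2B at 0x04 = ef8c
  after D4: wrote 4B at 0x17 = 2375191a
  after D5: wrote 4B at 0x15 = 1ae1b61a
query mem[0x16]=0xe1, mem[0x0a]=0x19, mem[0x19]=0x19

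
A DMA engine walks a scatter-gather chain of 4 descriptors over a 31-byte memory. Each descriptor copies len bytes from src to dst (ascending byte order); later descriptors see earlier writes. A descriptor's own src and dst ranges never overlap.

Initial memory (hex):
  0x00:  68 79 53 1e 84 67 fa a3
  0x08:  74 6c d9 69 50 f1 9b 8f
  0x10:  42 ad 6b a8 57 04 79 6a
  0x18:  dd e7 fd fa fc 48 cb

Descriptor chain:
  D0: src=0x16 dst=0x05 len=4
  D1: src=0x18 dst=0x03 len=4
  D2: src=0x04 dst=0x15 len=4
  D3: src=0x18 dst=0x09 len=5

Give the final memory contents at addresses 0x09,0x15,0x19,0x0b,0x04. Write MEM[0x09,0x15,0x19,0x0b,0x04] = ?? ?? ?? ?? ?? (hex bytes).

MEM[0x09,0x15,0x19,0x0b,0x04] = dd e7 e7 fd e7

D0: mem[0x05..0x08] <- [79 6a dd e7]
D1: mem[0x03..0x06] <- [dd e7 fd fa]
D2: mem[0x15..0x18] <- [e7 fd fa dd]
D3: mem[0x09..0x0d] <- [dd e7 fd fa fc]
query mem[0x09]=0xdd, mem[0x15]=0xe7, mem[0x19]=0xe7, mem[0x0b]=0xfd, mem[0x04]=0xe7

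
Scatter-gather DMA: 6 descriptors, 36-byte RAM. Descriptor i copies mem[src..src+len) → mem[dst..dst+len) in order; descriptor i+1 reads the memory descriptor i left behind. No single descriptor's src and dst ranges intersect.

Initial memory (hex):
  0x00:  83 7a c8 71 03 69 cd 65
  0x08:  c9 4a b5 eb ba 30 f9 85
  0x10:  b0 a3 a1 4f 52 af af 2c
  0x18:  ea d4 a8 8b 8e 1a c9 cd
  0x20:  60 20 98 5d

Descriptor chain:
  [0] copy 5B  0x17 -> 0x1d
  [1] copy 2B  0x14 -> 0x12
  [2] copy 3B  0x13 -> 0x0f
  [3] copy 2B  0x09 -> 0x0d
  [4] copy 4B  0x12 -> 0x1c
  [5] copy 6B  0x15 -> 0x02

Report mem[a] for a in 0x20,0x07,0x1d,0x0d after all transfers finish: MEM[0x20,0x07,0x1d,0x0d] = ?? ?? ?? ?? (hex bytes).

  after D0: wrote 5B at 0x1d = 2cead4a88b
  after D1: wrote 2B at 0x12 = 52af
  after D2: wrote 3B at 0x0f = af52af
  after D3: wrote 2B at 0x0d = 4ab5
  after D4: wrote 4B at 0x1c = 52af52af
  after D5: wrote 6B at 0x02 = afaf2cead4a8
query mem[0x20]=0xa8, mem[0x07]=0xa8, mem[0x1d]=0xaf, mem[0x0d]=0x4a

MEM[0x20,0x07,0x1d,0x0d] = a8 a8 af 4a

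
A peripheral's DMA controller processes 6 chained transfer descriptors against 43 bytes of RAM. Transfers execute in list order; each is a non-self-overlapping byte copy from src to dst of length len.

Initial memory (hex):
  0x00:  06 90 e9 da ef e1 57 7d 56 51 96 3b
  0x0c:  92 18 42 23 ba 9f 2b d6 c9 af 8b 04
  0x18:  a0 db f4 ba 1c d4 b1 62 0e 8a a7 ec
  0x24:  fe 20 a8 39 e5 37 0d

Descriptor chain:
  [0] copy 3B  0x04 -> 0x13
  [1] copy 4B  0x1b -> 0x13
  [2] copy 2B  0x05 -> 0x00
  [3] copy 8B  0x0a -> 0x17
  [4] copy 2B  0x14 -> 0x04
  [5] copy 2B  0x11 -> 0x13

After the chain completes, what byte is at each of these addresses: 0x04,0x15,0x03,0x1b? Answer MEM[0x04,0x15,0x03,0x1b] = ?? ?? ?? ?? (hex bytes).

MEM[0x04,0x15,0x03,0x1b] = 1c d4 da 42

[0] 0x04->0x13 len=3 : ef e1 57
[1] 0x1b->0x13 len=4 : ba 1c d4 b1
[2] 0x05->0x00 len=2 : e1 57
[3] 0x0a->0x17 len=8 : 96 3b 92 18 42 23 ba 9f
[4] 0x14->0x04 len=2 : 1c d4
[5] 0x11->0x13 len=2 : 9f 2b
query mem[0x04]=0x1c, mem[0x15]=0xd4, mem[0x03]=0xda, mem[0x1b]=0x42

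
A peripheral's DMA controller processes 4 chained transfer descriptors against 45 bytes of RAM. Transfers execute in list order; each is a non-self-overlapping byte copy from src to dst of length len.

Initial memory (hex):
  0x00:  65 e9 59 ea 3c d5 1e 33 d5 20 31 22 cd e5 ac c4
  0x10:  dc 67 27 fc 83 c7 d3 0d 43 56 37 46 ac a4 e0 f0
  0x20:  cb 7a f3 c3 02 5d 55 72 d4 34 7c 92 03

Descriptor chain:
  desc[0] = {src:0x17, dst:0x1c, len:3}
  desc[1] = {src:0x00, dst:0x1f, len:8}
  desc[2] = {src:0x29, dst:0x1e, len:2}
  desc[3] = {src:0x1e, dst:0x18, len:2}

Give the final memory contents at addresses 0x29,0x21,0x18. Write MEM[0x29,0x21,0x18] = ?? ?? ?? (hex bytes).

D0: mem[0x1c..0x1e] <- [0d 43 56]
D1: mem[0x1f..0x26] <- [65 e9 59 ea 3c d5 1e 33]
D2: mem[0x1e..0x1f] <- [34 7c]
D3: mem[0x18..0x19] <- [34 7c]
query mem[0x29]=0x34, mem[0x21]=0x59, mem[0x18]=0x34

MEM[0x29,0x21,0x18] = 34 59 34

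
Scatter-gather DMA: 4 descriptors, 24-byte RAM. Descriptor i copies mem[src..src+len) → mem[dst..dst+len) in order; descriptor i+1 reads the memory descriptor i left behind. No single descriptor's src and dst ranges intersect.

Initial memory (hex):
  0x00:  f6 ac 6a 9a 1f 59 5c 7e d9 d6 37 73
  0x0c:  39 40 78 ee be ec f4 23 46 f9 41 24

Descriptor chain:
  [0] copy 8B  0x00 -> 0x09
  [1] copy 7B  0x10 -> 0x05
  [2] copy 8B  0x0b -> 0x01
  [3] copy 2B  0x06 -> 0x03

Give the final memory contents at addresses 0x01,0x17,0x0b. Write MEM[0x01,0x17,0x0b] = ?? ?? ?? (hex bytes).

MEM[0x01,0x17,0x0b] = 41 24 41

[0] 0x00->0x09 len=8 : f6 ac 6a 9a 1f 59 5c 7e
[1] 0x10->0x05 len=7 : 7e ec f4 23 46 f9 41
[2] 0x0b->0x01 len=8 : 41 9a 1f 59 5c 7e ec f4
[3] 0x06->0x03 len=2 : 7e ec
query mem[0x01]=0x41, mem[0x17]=0x24, mem[0x0b]=0x41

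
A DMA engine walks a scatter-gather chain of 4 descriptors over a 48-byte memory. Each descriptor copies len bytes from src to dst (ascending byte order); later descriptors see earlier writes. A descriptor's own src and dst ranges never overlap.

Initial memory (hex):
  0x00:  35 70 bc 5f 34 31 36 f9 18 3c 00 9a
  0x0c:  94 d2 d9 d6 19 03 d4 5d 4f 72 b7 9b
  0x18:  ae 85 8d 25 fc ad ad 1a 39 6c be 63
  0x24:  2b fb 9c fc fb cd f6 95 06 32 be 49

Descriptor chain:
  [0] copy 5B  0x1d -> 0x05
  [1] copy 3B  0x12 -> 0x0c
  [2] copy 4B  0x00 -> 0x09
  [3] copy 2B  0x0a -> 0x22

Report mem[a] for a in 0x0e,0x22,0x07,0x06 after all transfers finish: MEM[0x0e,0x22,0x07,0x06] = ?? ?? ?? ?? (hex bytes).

[0] 0x1d->0x05 len=5 : ad ad 1a 39 6c
[1] 0x12->0x0c len=3 : d4 5d 4f
[2] 0x00->0x09 len=4 : 35 70 bc 5f
[3] 0x0a->0x22 len=2 : 70 bc
query mem[0x0e]=0x4f, mem[0x22]=0x70, mem[0x07]=0x1a, mem[0x06]=0xad

MEM[0x0e,0x22,0x07,0x06] = 4f 70 1a ad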